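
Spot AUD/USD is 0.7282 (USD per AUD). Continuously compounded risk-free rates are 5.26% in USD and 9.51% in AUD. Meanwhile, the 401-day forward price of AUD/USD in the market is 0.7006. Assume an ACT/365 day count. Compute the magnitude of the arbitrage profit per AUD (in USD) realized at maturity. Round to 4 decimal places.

Fair forward: F* = S·e^(carry·T), with carry = (r_USD − r_AUD) = 0.0526 − 0.0951 = -0.0425
F* = 0.7282 · e^(-0.0425 × 401/365) = 0.7282 · e^-0.046692 = 0.7282 × 0.954381 = 0.6950
Market 0.7006 > fair 0.6950: forward overpriced → cash-and-carry (buy spot, short the forward).
At maturity, profit = |F_mkt − F*| = |0.7006 − 0.6950| = 0.0056 per AUD (in USD)

0.0056 per AUD (in USD)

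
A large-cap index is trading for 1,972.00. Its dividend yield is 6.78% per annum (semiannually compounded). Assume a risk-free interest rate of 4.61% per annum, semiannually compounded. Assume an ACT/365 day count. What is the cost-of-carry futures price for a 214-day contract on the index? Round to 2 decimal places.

1,947.76

F = S · (1+r/2)^(2T) / (1+q/2)^(2T)
= 1972.00 × 1.02708192 / 1.03986646 = 1972.00 × 0.98770559
F = 1,947.76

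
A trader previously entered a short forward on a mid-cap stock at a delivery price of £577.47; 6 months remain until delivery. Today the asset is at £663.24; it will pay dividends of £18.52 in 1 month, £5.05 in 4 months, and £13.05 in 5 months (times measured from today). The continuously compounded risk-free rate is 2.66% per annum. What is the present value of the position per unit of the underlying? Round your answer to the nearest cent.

PV(remaining dividends) I = 18.52·e^(−0.0266·1/12) + 5.05·e^(−0.0266·4/12) + 13.05·e^(−0.0266·5/12) = 36.3906
Current forward F = (S − I)·e^(rT) = (663.24 − 36.3906)·e^(0.0266·6/12) = 626.8494 × 1.013389 = 635.2423
Value (long) = (F − K)·e^(−rT) = (635.2423 − 577.47) × 0.986788 = 57.0090
Short position value = −(long value) = -£57.01

-£57.01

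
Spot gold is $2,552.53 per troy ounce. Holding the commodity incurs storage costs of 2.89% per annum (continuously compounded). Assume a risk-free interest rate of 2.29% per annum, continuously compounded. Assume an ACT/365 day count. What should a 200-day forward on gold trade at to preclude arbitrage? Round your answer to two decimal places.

$2,626.02 per troy ounce

Net carry = r + u − y = 0.0229 + 0.0289 − 0.0000 = 0.0518
F = S·e^((r+u−y)T) = 2552.53 · e^(0.0518 × 200/365) = 2552.53 · e^0.02838356
= 2552.53 × 1.02879021 = $2,626.02 per troy ounce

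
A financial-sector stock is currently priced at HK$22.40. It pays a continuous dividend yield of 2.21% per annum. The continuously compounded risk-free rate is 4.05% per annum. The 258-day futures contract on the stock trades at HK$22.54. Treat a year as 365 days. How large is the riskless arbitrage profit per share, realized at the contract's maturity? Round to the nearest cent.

HK$0.15 per share

Fair futures: F* = S·e^(carry·T), with carry = (r − q) = 0.0405 − 0.0221 = 0.0184
F* = 22.40 · e^(0.0184 × 258/365) = 22.40 · e^0.013006 = 22.40 × 1.013091 = HK$22.6932
Market HK$22.54 < fair HK$22.6932: forward underpriced → reverse cash-and-carry (short spot, go long the forward).
At maturity, profit = |F_mkt − F*| = |22.54 − 22.6932| = HK$0.15 per share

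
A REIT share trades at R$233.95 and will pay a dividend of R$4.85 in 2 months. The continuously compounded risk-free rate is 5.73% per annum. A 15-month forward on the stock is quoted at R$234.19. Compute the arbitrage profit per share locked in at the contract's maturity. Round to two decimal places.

R$11.97 per share

PV(dividends) I = 4.85·e^(−0.0573·2/12) = 4.8039
Fair forward F* = (S − I)·e^(rT) = (233.95 − 4.8039)·e^0.071625 = 229.1461 × 1.074252 = 246.1607
Market R$234.19 < fair 246.1607: forward underpriced → reverse cash-and-carry (short the stock, invest proceeds at r, pay the dividends, go long the forward).
Profit at T = |F_mkt − F*| = |234.19 − 246.1607| = R$11.97 per share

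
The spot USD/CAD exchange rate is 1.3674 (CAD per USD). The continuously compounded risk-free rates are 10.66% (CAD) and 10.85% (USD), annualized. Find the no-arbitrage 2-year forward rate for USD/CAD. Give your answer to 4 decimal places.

1.3622

F = S·e^((r_CAD − r_USD)T) = 1.3674 · e^((0.1066 − 0.1085) × 2)
= 1.3674 · e^-0.003800 = 1.3674 × 0.996207
F = 1.3622 CAD per USD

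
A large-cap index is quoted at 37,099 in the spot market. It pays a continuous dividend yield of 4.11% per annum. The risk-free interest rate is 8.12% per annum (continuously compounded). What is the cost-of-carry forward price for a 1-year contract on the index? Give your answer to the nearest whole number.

F = S·e^((r − q)T) = 37099 · e^((0.0812 − 0.0411) × 1)
= 37099 · e^0.040100 = 37099 × 1.040915
F = 38,617

38,617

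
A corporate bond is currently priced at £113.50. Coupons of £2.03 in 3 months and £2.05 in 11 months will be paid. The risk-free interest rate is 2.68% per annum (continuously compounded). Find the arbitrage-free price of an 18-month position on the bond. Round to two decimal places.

PV(coupons) I = 2.03·e^(−0.0268·3/12) + 2.05·e^(−0.0268·11/12)
I = 2.0164 + 2.0003 = 4.0167
F = (S − I)·e^(rT) = (113.50 − 4.0167) · e^(0.0268·18/12)
= 109.4833 · e^0.040200 = 109.4833 × 1.041019 = £113.97

£113.97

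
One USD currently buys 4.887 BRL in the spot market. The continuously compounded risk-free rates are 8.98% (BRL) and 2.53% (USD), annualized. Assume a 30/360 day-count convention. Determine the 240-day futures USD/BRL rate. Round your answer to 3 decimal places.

F = S·e^((r_BRL − r_USD)T) = 4.887 · e^((0.0898 − 0.0253) × 240/360)
= 4.887 · e^0.043000 = 4.887 × 1.043938
F = 5.102 BRL per USD

5.102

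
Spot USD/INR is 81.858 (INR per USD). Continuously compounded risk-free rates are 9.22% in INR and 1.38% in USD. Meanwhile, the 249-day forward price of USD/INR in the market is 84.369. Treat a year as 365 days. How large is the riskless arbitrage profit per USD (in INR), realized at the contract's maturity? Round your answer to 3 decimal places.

1.986 per USD (in INR)

Fair forward: F* = S·e^(carry·T), with carry = (r_INR − r_USD) = 0.0922 − 0.0138 = 0.0784
F* = 81.858 · e^(0.0784 × 249/365) = 81.858 · e^0.053484 = 81.858 × 1.054940 = 86.3553
Market 84.369 < fair 86.3553: forward underpriced → reverse cash-and-carry (short spot, go long the forward).
At maturity, profit = |F_mkt − F*| = |84.369 − 86.3553| = 1.986 per USD (in INR)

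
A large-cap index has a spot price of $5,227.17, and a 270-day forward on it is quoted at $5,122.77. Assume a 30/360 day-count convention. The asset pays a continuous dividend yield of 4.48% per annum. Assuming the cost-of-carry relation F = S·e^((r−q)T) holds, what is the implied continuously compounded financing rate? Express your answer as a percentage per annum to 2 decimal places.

1.79%

From F = S·e^((r−q)T): (r − q) = ln(F/S)/T
ln(5122.77/5227.17) = ln(0.980027) = -0.020175
(r − q) = -0.020175 / (270/360) = -0.026900
r = ln(F/S)/T + q = -0.026900 + 0.0448 = 0.017900
r = 1.79%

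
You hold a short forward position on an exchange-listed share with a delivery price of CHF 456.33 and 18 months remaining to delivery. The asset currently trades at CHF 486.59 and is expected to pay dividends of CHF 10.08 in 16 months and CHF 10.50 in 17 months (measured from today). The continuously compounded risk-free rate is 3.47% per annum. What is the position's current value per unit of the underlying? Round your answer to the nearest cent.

PV(remaining dividends) I = 10.08·e^(−0.0347·16/12) + 10.50·e^(−0.0347·17/12) = 19.6206
Current forward F = (S − I)·e^(rT) = (486.59 − 19.6206)·e^(0.0347·18/12) = 466.9694 × 1.053428 = 491.9186
Value (long) = (F − K)·e^(−rT) = (491.9186 − 456.33) × 0.949281 = 33.7836
Short position value = −(long value) = -CHF 33.78

-CHF 33.78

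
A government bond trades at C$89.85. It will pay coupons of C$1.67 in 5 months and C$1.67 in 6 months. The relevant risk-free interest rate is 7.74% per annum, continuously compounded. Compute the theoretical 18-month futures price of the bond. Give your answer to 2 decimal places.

PV(coupons) I = 1.67·e^(−0.0774·5/12) + 1.67·e^(−0.0774·6/12)
I = 1.6170 + 1.6066 = 3.2236
F = (S − I)·e^(rT) = (89.85 − 3.2236) · e^(0.0774·18/12)
= 86.6264 · e^0.116100 = 86.6264 × 1.123108 = C$97.29

C$97.29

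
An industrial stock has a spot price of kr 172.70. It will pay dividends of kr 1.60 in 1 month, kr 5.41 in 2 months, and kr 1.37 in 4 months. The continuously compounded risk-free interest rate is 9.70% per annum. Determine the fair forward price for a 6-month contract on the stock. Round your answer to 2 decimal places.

PV(dividends) I = 1.60·e^(−0.0970·1/12) + 5.41·e^(−0.0970·2/12) + 1.37·e^(−0.0970·4/12)
I = 1.5871 + 5.3232 + 1.3264 = 8.2367
F = (S − I)·e^(rT) = (172.70 − 8.2367) · e^(0.0970·6/12)
= 164.4633 · e^0.048500 = 164.4633 × 1.049695 = kr 172.64

kr 172.64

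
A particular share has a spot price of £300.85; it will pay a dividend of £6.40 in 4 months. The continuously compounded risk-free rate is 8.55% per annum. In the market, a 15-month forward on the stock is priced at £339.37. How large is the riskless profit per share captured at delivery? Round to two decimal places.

£11.51 per share

PV(dividends) I = 6.40·e^(−0.0855·4/12) = 6.2202
Fair forward F* = (S − I)·e^(rT) = (300.85 − 6.2202)·e^0.106875 = 294.6298 × 1.112795 = 327.8626
Market £339.37 > fair 327.8626: forward overpriced → cash-and-carry (borrow at r, buy the stock and collect the dividends, short the forward).
Profit at T = |F_mkt − F*| = |339.37 − 327.8626| = £11.51 per share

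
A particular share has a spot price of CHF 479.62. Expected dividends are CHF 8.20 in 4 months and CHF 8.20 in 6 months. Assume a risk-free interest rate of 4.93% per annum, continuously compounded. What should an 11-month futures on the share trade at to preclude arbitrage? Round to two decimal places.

PV(dividends) I = 8.20·e^(−0.0493·4/12) + 8.20·e^(−0.0493·6/12)
I = 8.0663 + 8.0003 = 16.0666
F = (S − I)·e^(rT) = (479.62 − 16.0666) · e^(0.0493·11/12)
= 463.5534 · e^0.045192 = 463.5534 × 1.046229 = CHF 484.98

CHF 484.98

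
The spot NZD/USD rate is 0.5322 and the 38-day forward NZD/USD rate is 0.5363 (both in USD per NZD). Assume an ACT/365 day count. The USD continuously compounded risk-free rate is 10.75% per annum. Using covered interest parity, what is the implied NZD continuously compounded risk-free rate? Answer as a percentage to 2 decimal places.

F = S·e^((r_USD − r_NZD)T) ⇒ r_NZD = r_USD − ln(F/S)/T
ln(0.5363/0.5322) = 0.007674; /(38/365) = 0.073711
r_NZD = 0.1075 − 0.073711 = 0.033789
r_NZD = 3.38%

3.38%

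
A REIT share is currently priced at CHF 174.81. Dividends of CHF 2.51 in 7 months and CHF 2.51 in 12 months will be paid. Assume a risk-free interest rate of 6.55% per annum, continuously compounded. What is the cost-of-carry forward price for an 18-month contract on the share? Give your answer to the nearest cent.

PV(dividends) I = 2.51·e^(−0.0655·7/12) + 2.51·e^(−0.0655·12/12)
I = 2.4159 + 2.3509 = 4.7668
F = (S − I)·e^(rT) = (174.81 − 4.7668) · e^(0.0655·18/12)
= 170.0432 · e^0.098250 = 170.0432 × 1.103239 = CHF 187.60

CHF 187.60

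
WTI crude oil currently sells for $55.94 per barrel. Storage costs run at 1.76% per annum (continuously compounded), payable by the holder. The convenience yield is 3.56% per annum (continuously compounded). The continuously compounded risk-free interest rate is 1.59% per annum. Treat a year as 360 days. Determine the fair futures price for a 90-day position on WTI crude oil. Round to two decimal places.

$55.91 per barrel

Net carry = r + u − y = 0.0159 + 0.0176 − 0.0356 = -0.0021
F = S·e^((r+u−y)T) = 55.94 · e^(-0.0021 × 90/360) = 55.94 · e^-0.000525
= 55.94 × 0.999475 = $55.91 per barrel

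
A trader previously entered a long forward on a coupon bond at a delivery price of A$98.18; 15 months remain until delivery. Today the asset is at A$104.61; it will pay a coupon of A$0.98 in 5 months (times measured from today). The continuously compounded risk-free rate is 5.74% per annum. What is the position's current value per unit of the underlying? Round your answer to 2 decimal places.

A$12.27

PV(remaining coupons) I = 0.98·e^(−0.0574·5/12) = 0.9568
Current forward F = (S − I)·e^(rT) = (104.61 − 0.9568)·e^(0.0574·15/12) = 103.6532 × 1.074387 = 111.3637
Value (long) = (F − K)·e^(−rT) = (111.3637 − 98.18) × 0.930764 = 12.2709
Value = A$12.27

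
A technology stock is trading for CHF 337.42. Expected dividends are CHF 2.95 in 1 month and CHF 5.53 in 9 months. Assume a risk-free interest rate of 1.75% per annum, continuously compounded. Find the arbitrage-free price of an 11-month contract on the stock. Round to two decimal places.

CHF 334.34

PV(dividends) I = 2.95·e^(−0.0175·1/12) + 5.53·e^(−0.0175·9/12)
I = 2.9457 + 5.4579 = 8.4036
F = (S − I)·e^(rT) = (337.42 − 8.4036) · e^(0.0175·11/12)
= 329.0164 · e^0.016042 = 329.0164 × 1.016171 = CHF 334.34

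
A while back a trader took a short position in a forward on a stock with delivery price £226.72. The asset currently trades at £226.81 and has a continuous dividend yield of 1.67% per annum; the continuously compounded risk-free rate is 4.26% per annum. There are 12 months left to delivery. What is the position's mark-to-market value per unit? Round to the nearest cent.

Current fair forward for the remaining 12 months: F = S·e^((r − q)·T), (r − q) = 0.0426 − 0.0167 = 0.0259
F = 226.81 · e^(0.0259 × 12/12) = 226.81 × 1.026238 = 232.7610
Value of long forward = (F − K)·e^(−rT) = (232.7610 − 226.72) · e^(−0.0426·12/12)
= 6.0410 × 0.958295 = 5.79
Short position value = −(long value) = -£5.79

-£5.79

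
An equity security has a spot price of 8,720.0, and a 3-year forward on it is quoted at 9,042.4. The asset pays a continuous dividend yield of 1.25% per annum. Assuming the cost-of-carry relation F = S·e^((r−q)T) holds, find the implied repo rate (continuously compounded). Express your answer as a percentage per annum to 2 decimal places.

2.46%

From F = S·e^((r−q)T): (r − q) = ln(F/S)/T
ln(9042.4/8720.0) = ln(1.036972) = 0.036305
(r − q) = 0.036305 / (3) = 0.012102
r = ln(F/S)/T + q = 0.012102 + 0.0125 = 0.024602
r = 2.46%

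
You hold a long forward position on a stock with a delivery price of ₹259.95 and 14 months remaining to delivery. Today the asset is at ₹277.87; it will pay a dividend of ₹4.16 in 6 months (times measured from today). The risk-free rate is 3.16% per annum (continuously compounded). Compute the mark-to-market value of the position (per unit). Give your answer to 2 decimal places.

PV(remaining dividends) I = 4.16·e^(−0.0316·6/12) = 4.0948
Current forward F = (S − I)·e^(rT) = (277.87 − 4.0948)·e^(0.0316·14/12) = 273.7752 × 1.037555 = 284.0568
Value (long) = (F − K)·e^(−rT) = (284.0568 − 259.95) × 0.963805 = 23.2343
Value = ₹23.23

₹23.23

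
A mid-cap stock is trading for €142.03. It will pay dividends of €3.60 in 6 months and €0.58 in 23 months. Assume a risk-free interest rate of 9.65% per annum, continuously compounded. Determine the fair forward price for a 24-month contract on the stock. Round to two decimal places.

€167.52

PV(dividends) I = 3.60·e^(−0.0965·6/12) + 0.58·e^(−0.0965·23/12)
I = 3.4304 + 0.4821 = 3.9125
F = (S − I)·e^(rT) = (142.03 − 3.9125) · e^(0.0965·24/12)
= 138.1175 · e^0.193000 = 138.1175 × 1.212883 = €167.52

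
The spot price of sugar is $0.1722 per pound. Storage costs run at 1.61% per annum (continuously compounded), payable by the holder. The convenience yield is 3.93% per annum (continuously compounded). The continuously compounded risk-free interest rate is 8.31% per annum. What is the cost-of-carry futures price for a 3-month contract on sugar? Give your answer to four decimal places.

$0.1748 per pound

Net carry = r + u − y = 0.0831 + 0.0161 − 0.0393 = 0.0599
F = S·e^((r+u−y)T) = 0.1722 · e^(0.0599 × 3/12) = 0.1722 · e^0.014975
= 0.1722 × 1.015088 = $0.1748 per pound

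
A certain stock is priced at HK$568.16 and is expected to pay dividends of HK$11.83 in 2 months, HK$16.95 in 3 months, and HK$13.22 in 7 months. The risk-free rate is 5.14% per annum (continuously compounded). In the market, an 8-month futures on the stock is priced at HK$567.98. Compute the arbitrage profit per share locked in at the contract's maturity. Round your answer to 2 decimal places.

HK$22.75 per share

PV(dividends) I = 11.83·e^(−0.0514·2/12) + 16.95·e^(−0.0514·3/12) + 13.22·e^(−0.0514·7/12) = 41.2922
Fair futures F* = (S − I)·e^(rT) = (568.16 − 41.2922)·e^0.034267 = 526.8678 × 1.034861 = 545.2349
Market HK$567.98 > fair 545.2349: forward overpriced → cash-and-carry (borrow at r, buy the stock and collect the dividends, short the forward).
Profit at T = |F_mkt − F*| = |567.98 − 545.2349| = HK$22.75 per share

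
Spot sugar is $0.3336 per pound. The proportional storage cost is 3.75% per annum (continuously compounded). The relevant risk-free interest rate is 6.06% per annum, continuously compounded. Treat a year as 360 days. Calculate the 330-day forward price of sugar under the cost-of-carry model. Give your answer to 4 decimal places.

$0.3650 per pound

Net carry = r + u − y = 0.0606 + 0.0375 − 0.0000 = 0.0981
F = S·e^((r+u−y)T) = 0.3336 · e^(0.0981 × 330/360) = 0.3336 · e^0.089925
= 0.3336 × 1.094092 = $0.3650 per pound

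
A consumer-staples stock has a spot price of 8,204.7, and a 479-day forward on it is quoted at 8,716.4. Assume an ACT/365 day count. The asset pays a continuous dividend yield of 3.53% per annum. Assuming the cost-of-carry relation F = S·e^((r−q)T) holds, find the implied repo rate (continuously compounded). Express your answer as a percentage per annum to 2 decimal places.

From F = S·e^((r−q)T): (r − q) = ln(F/S)/T
ln(8716.4/8204.7) = ln(1.062367) = 0.060499
(r − q) = 0.060499 / (479/365) = 0.046100
r = ln(F/S)/T + q = 0.046100 + 0.0353 = 0.081400
r = 8.14%

8.14%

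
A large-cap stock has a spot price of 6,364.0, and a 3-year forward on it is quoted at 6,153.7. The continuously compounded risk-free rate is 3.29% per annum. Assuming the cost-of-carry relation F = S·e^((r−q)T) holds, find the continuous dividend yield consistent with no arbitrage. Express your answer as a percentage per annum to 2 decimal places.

From F = S·e^((r−q)T): (r − q) = ln(F/S)/T
ln(6153.7/6364.0) = ln(0.966955) = -0.033603
(r − q) = -0.033603 / (3) = -0.011201
q = r − ln(F/S)/T = 0.0329 + 0.011201 = 0.044101
q = 4.41%

4.41%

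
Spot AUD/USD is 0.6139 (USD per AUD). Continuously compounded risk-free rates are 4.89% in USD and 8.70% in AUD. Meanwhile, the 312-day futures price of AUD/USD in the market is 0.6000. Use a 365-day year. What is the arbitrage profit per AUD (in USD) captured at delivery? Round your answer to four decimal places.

Fair futures: F* = S·e^(carry·T), with carry = (r_USD − r_AUD) = 0.0489 − 0.0870 = -0.0381
F* = 0.6139 · e^(-0.0381 × 312/365) = 0.6139 · e^-0.032568 = 0.6139 × 0.967957 = 0.5942
Market 0.6000 > fair 0.5942: forward overpriced → cash-and-carry (buy spot, short the forward).
At maturity, profit = |F_mkt − F*| = |0.6000 − 0.5942| = 0.0058 per AUD (in USD)

0.0058 per AUD (in USD)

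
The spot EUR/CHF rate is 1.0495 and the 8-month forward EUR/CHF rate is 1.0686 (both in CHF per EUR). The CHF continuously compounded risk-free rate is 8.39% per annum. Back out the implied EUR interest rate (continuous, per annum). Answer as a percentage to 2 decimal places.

5.68%

F = S·e^((r_CHF − r_EUR)T) ⇒ r_EUR = r_CHF − ln(F/S)/T
ln(1.0686/1.0495) = 0.018036; /(8/12) = 0.027054
r_EUR = 0.0839 − 0.027054 = 0.056846
r_EUR = 5.68%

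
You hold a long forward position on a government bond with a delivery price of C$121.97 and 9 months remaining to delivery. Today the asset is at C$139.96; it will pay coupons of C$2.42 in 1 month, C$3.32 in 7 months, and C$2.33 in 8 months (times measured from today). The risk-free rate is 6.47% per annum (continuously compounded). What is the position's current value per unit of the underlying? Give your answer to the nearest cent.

C$15.93

PV(remaining coupons) I = 2.42·e^(−0.0647·1/12) + 3.32·e^(−0.0647·7/12) + 2.33·e^(−0.0647·8/12) = 7.8357
Current forward F = (S − I)·e^(rT) = (139.96 − 7.8357)·e^(0.0647·9/12) = 132.1243 × 1.049722 = 138.6938
Value (long) = (F − K)·e^(−rT) = (138.6938 − 121.97) × 0.952634 = 15.9317
Value = C$15.93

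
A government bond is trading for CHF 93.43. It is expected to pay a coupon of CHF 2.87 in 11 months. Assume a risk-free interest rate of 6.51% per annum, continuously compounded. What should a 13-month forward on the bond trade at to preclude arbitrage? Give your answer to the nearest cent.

PV(coupons) I = 2.87·e^(−0.0651·11/12)
I = 2.7037
F = (S − I)·e^(rT) = (93.43 − 2.7037) · e^(0.0651·13/12)
= 90.7263 · e^0.070525 = 90.7263 × 1.073071 = CHF 97.36

CHF 97.36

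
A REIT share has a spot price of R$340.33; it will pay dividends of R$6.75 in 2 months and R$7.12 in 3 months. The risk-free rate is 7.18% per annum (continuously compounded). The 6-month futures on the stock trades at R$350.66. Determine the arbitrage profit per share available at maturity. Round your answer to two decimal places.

PV(dividends) I = 6.75·e^(−0.0718·2/12) + 7.12·e^(−0.0718·3/12) = 13.6630
Fair futures F* = (S − I)·e^(rT) = (340.33 − 13.6630)·e^0.035900 = 326.6670 × 1.036552 = 338.6073
Market R$350.66 > fair 338.6073: forward overpriced → cash-and-carry (borrow at r, buy the stock and collect the dividends, short the forward).
Profit at T = |F_mkt − F*| = |350.66 − 338.6073| = R$12.05 per share

R$12.05 per share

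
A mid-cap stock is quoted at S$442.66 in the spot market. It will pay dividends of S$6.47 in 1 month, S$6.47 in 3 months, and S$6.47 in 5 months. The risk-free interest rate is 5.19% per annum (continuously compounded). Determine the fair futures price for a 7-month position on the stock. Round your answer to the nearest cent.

S$436.52

PV(dividends) I = 6.47·e^(−0.0519·1/12) + 6.47·e^(−0.0519·3/12) + 6.47·e^(−0.0519·5/12)
I = 6.4421 + 6.3866 + 6.3316 = 19.1603
F = (S − I)·e^(rT) = (442.66 − 19.1603) · e^(0.0519·7/12)
= 423.4997 · e^0.030275 = 423.4997 × 1.030738 = S$436.52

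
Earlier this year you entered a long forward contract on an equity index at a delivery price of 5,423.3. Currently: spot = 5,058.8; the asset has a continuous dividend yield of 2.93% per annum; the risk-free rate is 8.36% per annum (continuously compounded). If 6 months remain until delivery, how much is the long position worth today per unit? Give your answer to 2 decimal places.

Current fair forward for the remaining 6 months: F = S·e^((r − q)·T), (r − q) = 0.0836 − 0.0293 = 0.0543
F = 5058.8 · e^(0.0543 × 6/12) = 5058.8 × 1.02752192 = 5198.0279
Value of long forward = (F − K)·e^(−rT) = (5198.0279 − 5423.3) · e^(−0.0836·6/12)
= -225.2721 × 0.95906157 = -216.05

-216.05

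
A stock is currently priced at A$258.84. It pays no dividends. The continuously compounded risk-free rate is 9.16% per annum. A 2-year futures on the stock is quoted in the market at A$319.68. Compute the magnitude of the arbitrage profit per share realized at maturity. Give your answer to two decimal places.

A$8.80 per share

Fair futures: F* = S·e^(carry·T), with carry = r = 0.0916
F* = 258.84 · e^(0.0916 × 2) = 258.84 · e^0.183200 = 258.84 × 1.201055 = A$310.8811
Market A$319.68 > fair A$310.8811: forward overpriced → cash-and-carry (buy spot, short the forward).
At maturity, profit = |F_mkt − F*| = |319.68 − 310.8811| = A$8.80 per share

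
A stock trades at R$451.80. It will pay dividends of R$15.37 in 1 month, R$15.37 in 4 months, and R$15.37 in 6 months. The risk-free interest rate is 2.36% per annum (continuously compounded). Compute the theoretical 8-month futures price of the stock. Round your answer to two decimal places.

PV(dividends) I = 15.37·e^(−0.0236·1/12) + 15.37·e^(−0.0236·4/12) + 15.37·e^(−0.0236·6/12)
I = 15.3398 + 15.2496 + 15.1897 = 45.7791
F = (S − I)·e^(rT) = (451.80 − 45.7791) · e^(0.0236·8/12)
= 406.0209 · e^0.015733 = 406.0209 × 1.015857 = R$412.46

R$412.46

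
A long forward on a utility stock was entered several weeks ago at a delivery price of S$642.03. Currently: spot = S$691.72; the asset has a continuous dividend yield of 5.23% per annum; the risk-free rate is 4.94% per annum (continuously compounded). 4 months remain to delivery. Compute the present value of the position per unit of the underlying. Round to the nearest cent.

S$48.22

Current fair forward for the remaining 4 months: F = S·e^((r − q)·T), (r − q) = 0.0494 − 0.0523 = -0.0029
F = 691.72 · e^(-0.0029 × 4/12) = 691.72 × 0.999034 = 691.0518
Value of long forward = (F − K)·e^(−rT) = (691.0518 − 642.03) · e^(−0.0494·4/12)
= 49.0218 × 0.983668 = 48.22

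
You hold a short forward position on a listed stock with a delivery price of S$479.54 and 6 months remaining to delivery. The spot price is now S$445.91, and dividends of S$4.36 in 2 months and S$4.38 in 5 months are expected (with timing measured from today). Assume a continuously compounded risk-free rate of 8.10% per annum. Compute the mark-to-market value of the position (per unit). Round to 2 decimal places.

PV(remaining dividends) I = 4.36·e^(−0.0810·2/12) + 4.38·e^(−0.0810·5/12) = 8.5362
Current forward F = (S − I)·e^(rT) = (445.91 − 8.5362)·e^(0.0810·6/12) = 437.3738 × 1.041331 = 455.4509
Value (long) = (F − K)·e^(−rT) = (455.4509 − 479.54) × 0.960309 = -23.1330
Short position value = −(long value) = S$23.13

S$23.13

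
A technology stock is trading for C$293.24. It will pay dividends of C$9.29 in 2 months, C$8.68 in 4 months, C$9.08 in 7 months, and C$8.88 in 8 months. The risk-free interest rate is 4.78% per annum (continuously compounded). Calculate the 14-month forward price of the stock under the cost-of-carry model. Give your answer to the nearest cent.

PV(dividends) I = 9.29·e^(−0.0478·2/12) + 8.68·e^(−0.0478·4/12) + 9.08·e^(−0.0478·7/12) + 8.88·e^(−0.0478·8/12)
I = 9.2163 + 8.5428 + 8.8303 + 8.6015 = 35.1909
F = (S − I)·e^(rT) = (293.24 − 35.1909) · e^(0.0478·14/12)
= 258.0491 · e^0.055767 = 258.0491 × 1.057351 = C$272.85

C$272.85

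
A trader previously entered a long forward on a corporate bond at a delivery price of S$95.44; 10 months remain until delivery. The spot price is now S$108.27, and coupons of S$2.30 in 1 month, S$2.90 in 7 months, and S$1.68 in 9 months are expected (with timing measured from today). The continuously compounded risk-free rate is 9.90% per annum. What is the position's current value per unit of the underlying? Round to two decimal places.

S$13.81

PV(remaining coupons) I = 2.30·e^(−0.0990·1/12) + 2.90·e^(−0.0990·7/12) + 1.68·e^(−0.0990·9/12) = 6.5782
Current forward F = (S − I)·e^(rT) = (108.27 − 6.5782)·e^(0.0990·10/12) = 101.6918 × 1.085999 = 110.4372
Value (long) = (F − K)·e^(−rT) = (110.4372 − 95.44) × 0.920811 = 13.8096
Value = S$13.81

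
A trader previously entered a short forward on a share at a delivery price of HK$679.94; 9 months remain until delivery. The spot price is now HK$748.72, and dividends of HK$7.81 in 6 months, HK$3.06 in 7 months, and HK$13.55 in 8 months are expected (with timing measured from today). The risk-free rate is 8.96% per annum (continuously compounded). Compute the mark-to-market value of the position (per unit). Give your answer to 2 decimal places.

-HK$89.83

PV(remaining dividends) I = 7.81·e^(−0.0896·6/12) + 3.06·e^(−0.0896·7/12) + 13.55·e^(−0.0896·8/12) = 23.1363
Current forward F = (S − I)·e^(rT) = (748.72 − 23.1363)·e^(0.0896·9/12) = 725.5837 × 1.069509 = 776.0183
Value (long) = (F − K)·e^(−rT) = (776.0183 − 679.94) × 0.935008 = 89.8340
Short position value = −(long value) = -HK$89.83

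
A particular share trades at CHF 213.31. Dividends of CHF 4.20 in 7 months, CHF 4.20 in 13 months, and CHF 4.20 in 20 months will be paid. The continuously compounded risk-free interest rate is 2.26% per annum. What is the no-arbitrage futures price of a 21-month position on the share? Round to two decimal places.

PV(dividends) I = 4.20·e^(−0.0226·7/12) + 4.20·e^(−0.0226·13/12) + 4.20·e^(−0.0226·20/12)
I = 4.1450 + 4.0984 + 4.0447 = 12.2881
F = (S − I)·e^(rT) = (213.31 − 12.2881) · e^(0.0226·21/12)
= 201.0219 · e^0.039550 = 201.0219 × 1.040343 = CHF 209.13

CHF 209.13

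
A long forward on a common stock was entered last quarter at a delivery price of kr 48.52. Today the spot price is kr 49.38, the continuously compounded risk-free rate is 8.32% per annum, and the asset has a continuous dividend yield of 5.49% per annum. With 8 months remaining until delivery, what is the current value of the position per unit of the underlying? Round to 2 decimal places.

kr 1.70

Current fair forward for the remaining 8 months: F = S·e^((r − q)·T), (r − q) = 0.0832 − 0.0549 = 0.0283
F = 49.38 · e^(0.0283 × 8/12) = 49.38 × 1.019046 = 50.3205
Value of long forward = (F − K)·e^(−rT) = (50.3205 − 48.52) · e^(−0.0832·8/12)
= 1.8005 × 0.946044 = 1.70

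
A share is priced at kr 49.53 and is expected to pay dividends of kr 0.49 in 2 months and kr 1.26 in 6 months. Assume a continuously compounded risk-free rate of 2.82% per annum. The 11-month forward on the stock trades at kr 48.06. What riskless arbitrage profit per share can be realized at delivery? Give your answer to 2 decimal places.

PV(dividends) I = 0.49·e^(−0.0282·2/12) + 1.26·e^(−0.0282·6/12) = 1.7301
Fair forward F* = (S − I)·e^(rT) = (49.53 − 1.7301)·e^0.025850 = 47.7999 × 1.026187 = 49.0516
Market kr 48.06 < fair 49.0516: forward underpriced → reverse cash-and-carry (short the stock, invest proceeds at r, pay the dividends, go long the forward).
Profit at T = |F_mkt − F*| = |48.06 − 49.0516| = kr 0.99 per share

kr 0.99 per share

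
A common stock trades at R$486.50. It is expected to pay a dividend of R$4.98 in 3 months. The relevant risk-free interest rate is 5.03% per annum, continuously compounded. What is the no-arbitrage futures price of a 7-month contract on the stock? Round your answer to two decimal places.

PV(dividends) I = 4.98·e^(−0.0503·3/12)
I = 4.9178
F = (S − I)·e^(rT) = (486.50 − 4.9178) · e^(0.0503·7/12)
= 481.5822 · e^0.029342 = 481.5822 × 1.029777 = R$495.92

R$495.92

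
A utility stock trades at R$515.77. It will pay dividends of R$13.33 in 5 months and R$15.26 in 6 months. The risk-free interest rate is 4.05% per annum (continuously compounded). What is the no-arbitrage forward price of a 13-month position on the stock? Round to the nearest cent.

R$509.58

PV(dividends) I = 13.33·e^(−0.0405·5/12) + 15.26·e^(−0.0405·6/12)
I = 13.1069 + 14.9541 = 28.0610
F = (S − I)·e^(rT) = (515.77 − 28.0610) · e^(0.0405·13/12)
= 487.7090 · e^0.043875 = 487.7090 × 1.044852 = R$509.58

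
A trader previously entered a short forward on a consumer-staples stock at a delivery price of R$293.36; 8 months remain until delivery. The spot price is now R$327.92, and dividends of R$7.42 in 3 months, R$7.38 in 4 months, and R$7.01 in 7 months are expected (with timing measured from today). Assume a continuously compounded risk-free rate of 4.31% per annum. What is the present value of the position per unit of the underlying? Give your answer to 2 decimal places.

PV(remaining dividends) I = 7.42·e^(−0.0431·3/12) + 7.38·e^(−0.0431·4/12) + 7.01·e^(−0.0431·7/12) = 21.4512
Current forward F = (S − I)·e^(rT) = (327.92 − 21.4512)·e^(0.0431·8/12) = 306.4688 × 1.029150 = 315.4024
Value (long) = (F − K)·e^(−rT) = (315.4024 − 293.36) × 0.971676 = 21.4181
Short position value = −(long value) = -R$21.42

-R$21.42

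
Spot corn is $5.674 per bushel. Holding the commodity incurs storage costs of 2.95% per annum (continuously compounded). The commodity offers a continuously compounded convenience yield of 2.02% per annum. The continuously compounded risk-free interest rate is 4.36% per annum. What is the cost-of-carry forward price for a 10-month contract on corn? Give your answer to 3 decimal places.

Net carry = r + u − y = 0.0436 + 0.0295 − 0.0202 = 0.0529
F = S·e^((r+u−y)T) = 5.674 · e^(0.0529 × 10/12) = 5.674 · e^0.044083
= 5.674 × 1.045069 = $5.930 per bushel

$5.930 per bushel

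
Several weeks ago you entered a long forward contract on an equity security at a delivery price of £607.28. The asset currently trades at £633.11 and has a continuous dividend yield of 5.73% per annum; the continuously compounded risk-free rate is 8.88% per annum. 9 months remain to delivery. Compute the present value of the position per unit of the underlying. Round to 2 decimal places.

Current fair forward for the remaining 9 months: F = S·e^((r − q)·T), (r − q) = 0.0888 − 0.0573 = 0.0315
F = 633.11 · e^(0.0315 × 9/12) = 633.11 × 1.023906 = 648.2451
Value of long forward = (F − K)·e^(−rT) = (648.2451 − 607.28) · e^(−0.0888·9/12)
= 40.9651 × 0.935569 = 38.33

£38.33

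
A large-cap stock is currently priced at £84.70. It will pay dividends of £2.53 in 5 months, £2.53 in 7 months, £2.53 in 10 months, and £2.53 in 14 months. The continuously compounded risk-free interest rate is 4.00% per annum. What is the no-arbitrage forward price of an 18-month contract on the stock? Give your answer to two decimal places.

£79.51

PV(dividends) I = 2.53·e^(−0.0400·5/12) + 2.53·e^(−0.0400·7/12) + 2.53·e^(−0.0400·10/12) + 2.53·e^(−0.0400·14/12)
I = 2.4882 + 2.4717 + 2.4471 + 2.4146 = 9.8216
F = (S − I)·e^(rT) = (84.70 − 9.8216) · e^(0.0400·18/12)
= 74.8784 · e^0.060000 = 74.8784 × 1.061837 = £79.51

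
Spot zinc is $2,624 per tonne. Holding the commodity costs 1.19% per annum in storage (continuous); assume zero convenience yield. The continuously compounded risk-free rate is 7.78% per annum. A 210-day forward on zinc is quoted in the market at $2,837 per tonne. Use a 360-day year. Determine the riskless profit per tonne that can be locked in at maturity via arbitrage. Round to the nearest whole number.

$72 per tonne

Fair forward: F* = S·e^(carry·T), with carry = (r + u) = 0.0778 + 0.0119 = 0.0897
F* = 2624 · e^(0.0897 × 210/360) = 2624 · e^0.052325 = 2624 × 1.053718 = $2764.9560
Market $2837 > fair $2764.9560: forward overpriced → cash-and-carry (buy spot, short the forward).
At maturity, profit = |F_mkt − F*| = |2837 − 2764.9560| = $72 per tonne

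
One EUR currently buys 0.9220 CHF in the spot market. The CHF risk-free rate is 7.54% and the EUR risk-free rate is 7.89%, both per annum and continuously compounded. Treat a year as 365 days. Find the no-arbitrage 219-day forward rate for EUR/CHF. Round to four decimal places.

F = S·e^((r_CHF − r_EUR)T) = 0.9220 · e^((0.0754 − 0.0789) × 219/365)
= 0.9220 · e^-0.002100 = 0.9220 × 0.997902
F = 0.9201 CHF per EUR

0.9201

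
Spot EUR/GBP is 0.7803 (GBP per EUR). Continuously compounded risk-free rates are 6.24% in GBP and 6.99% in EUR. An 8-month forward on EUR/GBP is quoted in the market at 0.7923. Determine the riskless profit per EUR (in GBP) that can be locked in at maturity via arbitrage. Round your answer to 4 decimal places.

0.0159 per EUR (in GBP)

Fair forward: F* = S·e^(carry·T), with carry = (r_GBP − r_EUR) = 0.0624 − 0.0699 = -0.0075
F* = 0.7803 · e^(-0.0075 × 8/12) = 0.7803 · e^-0.005000 = 0.7803 × 0.995012 = 0.7764
Market 0.7923 > fair 0.7764: forward overpriced → cash-and-carry (buy spot, short the forward).
At maturity, profit = |F_mkt − F*| = |0.7923 − 0.7764| = 0.0159 per EUR (in GBP)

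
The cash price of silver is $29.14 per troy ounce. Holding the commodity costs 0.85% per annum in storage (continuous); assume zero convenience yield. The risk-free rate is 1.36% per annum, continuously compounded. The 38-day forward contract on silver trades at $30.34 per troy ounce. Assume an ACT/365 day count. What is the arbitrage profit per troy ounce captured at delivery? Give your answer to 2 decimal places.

Fair forward: F* = S·e^(carry·T), with carry = (r + u) = 0.0136 + 0.0085 = 0.0221
F* = 29.14 · e^(0.0221 × 38/365) = 29.14 · e^0.002301 = 29.14 × 1.002304 = $29.2071
Market $30.34 > fair $29.2071: forward overpriced → cash-and-carry (buy spot, short the forward).
At maturity, profit = |F_mkt − F*| = |30.34 − 29.2071| = $1.13 per troy ounce

$1.13 per troy ounce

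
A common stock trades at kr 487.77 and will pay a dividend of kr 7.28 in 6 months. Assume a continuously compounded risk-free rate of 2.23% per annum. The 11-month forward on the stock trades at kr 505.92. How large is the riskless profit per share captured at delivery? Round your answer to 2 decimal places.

PV(dividends) I = 7.28·e^(−0.0223·6/12) = 7.1993
Fair forward F* = (S − I)·e^(rT) = (487.77 − 7.1993)·e^0.020442 = 480.5707 × 1.020652 = 490.4954
Market kr 505.92 > fair 490.4954: forward overpriced → cash-and-carry (borrow at r, buy the stock and collect the dividends, short the forward).
Profit at T = |F_mkt − F*| = |505.92 − 490.4954| = kr 15.42 per share

kr 15.42 per share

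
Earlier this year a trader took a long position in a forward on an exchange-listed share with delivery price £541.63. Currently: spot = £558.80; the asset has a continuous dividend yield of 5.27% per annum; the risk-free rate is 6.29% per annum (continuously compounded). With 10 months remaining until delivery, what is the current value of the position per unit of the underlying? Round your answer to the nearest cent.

£20.82

Current fair forward for the remaining 10 months: F = S·e^((r − q)·T), (r − q) = 0.0629 − 0.0527 = 0.0102
F = 558.80 · e^(0.0102 × 10/12) = 558.80 × 1.008536 = 563.5699
Value of long forward = (F − K)·e^(−rT) = (563.5699 − 541.63) · e^(−0.0629·10/12)
= 21.9399 × 0.948933 = 20.82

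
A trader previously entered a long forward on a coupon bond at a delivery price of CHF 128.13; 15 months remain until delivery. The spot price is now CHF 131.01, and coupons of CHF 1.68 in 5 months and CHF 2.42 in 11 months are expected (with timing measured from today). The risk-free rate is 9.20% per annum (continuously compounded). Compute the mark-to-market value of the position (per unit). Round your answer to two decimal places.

CHF 12.96

PV(remaining coupons) I = 1.68·e^(−0.0920·5/12) + 2.42·e^(−0.0920·11/12) = 3.8411
Current forward F = (S − I)·e^(rT) = (131.01 − 3.8411)·e^(0.0920·15/12) = 127.1689 × 1.121873 = 142.6674
Value (long) = (F − K)·e^(−rT) = (142.6674 − 128.13) × 0.891366 = 12.9581
Value = CHF 12.96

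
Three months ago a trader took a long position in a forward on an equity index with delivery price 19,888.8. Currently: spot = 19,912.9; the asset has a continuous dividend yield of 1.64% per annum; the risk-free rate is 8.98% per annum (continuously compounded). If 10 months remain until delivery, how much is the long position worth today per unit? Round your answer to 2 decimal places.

Current fair forward for the remaining 10 months: F = S·e^((r − q)·T), (r − q) = 0.0898 − 0.0164 = 0.0734
F = 19912.9 · e^(0.0734 × 10/12) = 19912.9 × 1.06307608 = 21168.9277
Value of long forward = (F − K)·e^(−rT) = (21168.9277 − 19888.8) · e^(−0.0898·10/12)
= 1280.1277 × 0.92789812 = 1187.83

1187.83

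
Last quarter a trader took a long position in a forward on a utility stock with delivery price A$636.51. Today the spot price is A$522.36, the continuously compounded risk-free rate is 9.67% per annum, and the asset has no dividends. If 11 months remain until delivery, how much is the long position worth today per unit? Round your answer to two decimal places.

-A$60.16

Current fair forward for the remaining 11 months: F = S·e^(r·T), r = 0.0967
F = 522.36 · e^(0.0967 × 11/12) = 522.36 × 1.092689 = 570.7770
Value of long forward = (F − K)·e^(−rT) = (570.7770 − 636.51) · e^(−0.0967·11/12)
= -65.7330 × 0.915173 = -60.16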